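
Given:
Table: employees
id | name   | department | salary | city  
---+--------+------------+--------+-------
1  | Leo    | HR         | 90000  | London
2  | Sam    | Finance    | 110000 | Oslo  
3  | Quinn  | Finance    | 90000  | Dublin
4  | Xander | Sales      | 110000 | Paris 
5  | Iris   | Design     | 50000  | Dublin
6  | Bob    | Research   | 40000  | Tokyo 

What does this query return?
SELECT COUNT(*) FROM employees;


COUNT(*) counts all rows

6


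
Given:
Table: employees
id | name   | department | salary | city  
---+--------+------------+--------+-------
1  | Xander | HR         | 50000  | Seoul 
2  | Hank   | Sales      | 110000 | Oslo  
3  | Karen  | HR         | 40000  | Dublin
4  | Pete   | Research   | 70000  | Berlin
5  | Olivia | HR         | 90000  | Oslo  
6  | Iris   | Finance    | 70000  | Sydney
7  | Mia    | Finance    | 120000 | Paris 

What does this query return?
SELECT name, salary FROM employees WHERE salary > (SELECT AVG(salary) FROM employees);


Subquery: AVG(salary) = 78571.43
Filtering: salary > 78571.43
  Hank (110000) -> MATCH
  Olivia (90000) -> MATCH
  Mia (120000) -> MATCH


3 rows:
Hank, 110000
Olivia, 90000
Mia, 120000


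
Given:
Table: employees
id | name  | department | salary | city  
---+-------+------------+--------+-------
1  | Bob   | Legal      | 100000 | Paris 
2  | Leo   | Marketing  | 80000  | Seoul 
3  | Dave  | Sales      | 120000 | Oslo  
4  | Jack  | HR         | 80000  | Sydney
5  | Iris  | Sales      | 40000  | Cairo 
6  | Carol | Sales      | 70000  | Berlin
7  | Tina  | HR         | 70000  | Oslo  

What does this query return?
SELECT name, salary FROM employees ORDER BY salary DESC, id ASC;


Sorting by salary DESC, then id ASC for ties

7 rows:
Dave, 120000
Bob, 100000
Leo, 80000
Jack, 80000
Carol, 70000
Tina, 70000
Iris, 40000


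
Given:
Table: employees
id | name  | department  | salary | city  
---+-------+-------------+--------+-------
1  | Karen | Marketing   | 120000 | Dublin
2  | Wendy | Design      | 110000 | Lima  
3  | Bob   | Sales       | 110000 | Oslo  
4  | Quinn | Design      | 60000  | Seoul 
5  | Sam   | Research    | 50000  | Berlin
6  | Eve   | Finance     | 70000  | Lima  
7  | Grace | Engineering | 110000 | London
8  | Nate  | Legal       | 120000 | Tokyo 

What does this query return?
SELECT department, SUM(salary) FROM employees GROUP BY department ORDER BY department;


Summing salary within each department:
  Design: 110000 + 60000 = 170000
  Engineering: 110000 = 110000
  Finance: 70000 = 70000
  Legal: 120000 = 120000
  Marketing: 120000 = 120000
  Research: 50000 = 50000
  Sales: 110000 = 110000


7 groups:
Design, 170000
Engineering, 110000
Finance, 70000
Legal, 120000
Marketing, 120000
Research, 50000
Sales, 110000


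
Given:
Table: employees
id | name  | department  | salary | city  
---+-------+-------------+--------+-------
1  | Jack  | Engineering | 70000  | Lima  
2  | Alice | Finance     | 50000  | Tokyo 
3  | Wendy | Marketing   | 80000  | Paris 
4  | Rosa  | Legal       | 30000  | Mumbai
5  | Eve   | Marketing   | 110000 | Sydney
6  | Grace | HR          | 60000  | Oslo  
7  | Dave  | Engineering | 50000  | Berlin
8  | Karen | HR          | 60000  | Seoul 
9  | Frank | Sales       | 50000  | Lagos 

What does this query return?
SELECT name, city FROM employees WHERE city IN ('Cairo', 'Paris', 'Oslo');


Filtering: city IN ('Cairo', 'Paris', 'Oslo')
Matching: 2 rows

2 rows:
Wendy, Paris
Grace, Oslo


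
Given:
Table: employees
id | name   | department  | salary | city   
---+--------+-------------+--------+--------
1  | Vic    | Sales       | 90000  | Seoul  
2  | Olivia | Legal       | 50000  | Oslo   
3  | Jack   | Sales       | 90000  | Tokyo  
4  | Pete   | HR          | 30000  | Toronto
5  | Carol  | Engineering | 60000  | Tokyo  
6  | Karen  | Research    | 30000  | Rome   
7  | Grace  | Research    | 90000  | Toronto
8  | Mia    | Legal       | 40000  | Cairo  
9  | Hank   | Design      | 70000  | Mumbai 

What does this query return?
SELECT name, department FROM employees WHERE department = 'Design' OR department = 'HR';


Filtering: department = 'Design' OR 'HR'
Matching: 2 rows

2 rows:
Pete, HR
Hank, Design


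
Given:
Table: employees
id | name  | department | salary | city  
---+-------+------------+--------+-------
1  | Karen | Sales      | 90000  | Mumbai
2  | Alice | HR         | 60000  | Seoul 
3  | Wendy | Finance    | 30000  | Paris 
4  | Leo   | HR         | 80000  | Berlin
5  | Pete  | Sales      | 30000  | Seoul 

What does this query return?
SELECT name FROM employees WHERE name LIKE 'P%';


LIKE 'P%' matches names starting with 'P'
Matching: 1

1 rows:
Pete


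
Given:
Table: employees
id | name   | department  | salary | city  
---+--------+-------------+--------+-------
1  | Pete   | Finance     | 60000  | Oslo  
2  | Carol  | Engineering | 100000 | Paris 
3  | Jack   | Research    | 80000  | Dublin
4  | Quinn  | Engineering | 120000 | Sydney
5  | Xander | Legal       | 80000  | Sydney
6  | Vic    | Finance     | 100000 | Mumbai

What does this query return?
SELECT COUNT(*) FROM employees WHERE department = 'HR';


Counting rows where department = 'HR'


0


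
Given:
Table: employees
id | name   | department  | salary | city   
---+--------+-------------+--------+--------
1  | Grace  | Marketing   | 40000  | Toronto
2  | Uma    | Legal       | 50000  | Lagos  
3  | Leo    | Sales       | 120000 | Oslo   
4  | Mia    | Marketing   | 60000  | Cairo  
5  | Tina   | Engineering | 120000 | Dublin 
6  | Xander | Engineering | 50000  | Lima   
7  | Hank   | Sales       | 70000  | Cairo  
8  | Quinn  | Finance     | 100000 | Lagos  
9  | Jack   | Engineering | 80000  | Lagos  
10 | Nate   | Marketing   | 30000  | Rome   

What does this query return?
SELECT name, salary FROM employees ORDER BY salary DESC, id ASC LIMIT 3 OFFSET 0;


Sort by salary DESC (id ASC tiebreak), then skip 0 and take 3
Rows 1 through 3

3 rows:
Leo, 120000
Tina, 120000
Quinn, 100000


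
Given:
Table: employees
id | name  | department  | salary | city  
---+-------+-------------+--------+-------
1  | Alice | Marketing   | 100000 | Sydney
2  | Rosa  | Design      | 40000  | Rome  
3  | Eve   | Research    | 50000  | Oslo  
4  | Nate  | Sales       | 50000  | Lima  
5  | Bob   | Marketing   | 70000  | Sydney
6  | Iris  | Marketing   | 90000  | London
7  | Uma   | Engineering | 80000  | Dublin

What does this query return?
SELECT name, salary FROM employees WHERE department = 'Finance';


Filtering: department = 'Finance'
Matching rows: 0

Empty result set (0 rows)


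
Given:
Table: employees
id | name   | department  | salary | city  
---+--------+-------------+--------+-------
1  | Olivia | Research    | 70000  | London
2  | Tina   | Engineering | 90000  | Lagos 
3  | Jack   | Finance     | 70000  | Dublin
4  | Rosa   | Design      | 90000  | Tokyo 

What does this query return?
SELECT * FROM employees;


SELECT * returns all 4 rows with all columns

4 rows:
1, Olivia, Research, 70000, London
2, Tina, Engineering, 90000, Lagos
3, Jack, Finance, 70000, Dublin
4, Rosa, Design, 90000, Tokyo


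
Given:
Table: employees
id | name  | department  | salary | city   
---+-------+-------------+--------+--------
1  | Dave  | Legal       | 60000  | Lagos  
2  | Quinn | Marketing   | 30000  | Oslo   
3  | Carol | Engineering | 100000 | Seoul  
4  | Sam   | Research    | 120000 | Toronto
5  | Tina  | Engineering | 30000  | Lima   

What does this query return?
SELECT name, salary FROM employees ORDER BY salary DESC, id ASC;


Sorting by salary DESC, then id ASC for ties

5 rows:
Sam, 120000
Carol, 100000
Dave, 60000
Quinn, 30000
Tina, 30000


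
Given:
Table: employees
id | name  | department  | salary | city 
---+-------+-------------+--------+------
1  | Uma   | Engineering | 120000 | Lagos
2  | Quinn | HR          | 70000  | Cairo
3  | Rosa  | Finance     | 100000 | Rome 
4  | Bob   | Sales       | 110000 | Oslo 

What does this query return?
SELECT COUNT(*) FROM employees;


COUNT(*) counts all rows

4


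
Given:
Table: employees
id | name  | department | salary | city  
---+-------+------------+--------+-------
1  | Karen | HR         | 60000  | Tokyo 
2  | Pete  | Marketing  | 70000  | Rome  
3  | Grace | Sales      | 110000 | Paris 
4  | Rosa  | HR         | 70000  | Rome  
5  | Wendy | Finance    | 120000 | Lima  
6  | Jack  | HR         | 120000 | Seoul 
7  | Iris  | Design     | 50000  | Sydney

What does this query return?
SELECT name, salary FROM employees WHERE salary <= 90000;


Filtering: salary <= 90000
Matching: 4 rows

4 rows:
Karen, 60000
Pete, 70000
Rosa, 70000
Iris, 50000


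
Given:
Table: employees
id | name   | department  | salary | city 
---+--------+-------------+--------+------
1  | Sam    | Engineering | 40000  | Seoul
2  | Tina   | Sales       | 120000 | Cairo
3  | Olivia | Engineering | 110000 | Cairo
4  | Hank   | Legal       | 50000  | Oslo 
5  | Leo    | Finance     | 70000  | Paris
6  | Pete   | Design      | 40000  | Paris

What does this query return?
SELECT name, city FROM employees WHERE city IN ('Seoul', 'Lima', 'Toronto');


Filtering: city IN ('Seoul', 'Lima', 'Toronto')
Matching: 1 rows

1 rows:
Sam, Seoul


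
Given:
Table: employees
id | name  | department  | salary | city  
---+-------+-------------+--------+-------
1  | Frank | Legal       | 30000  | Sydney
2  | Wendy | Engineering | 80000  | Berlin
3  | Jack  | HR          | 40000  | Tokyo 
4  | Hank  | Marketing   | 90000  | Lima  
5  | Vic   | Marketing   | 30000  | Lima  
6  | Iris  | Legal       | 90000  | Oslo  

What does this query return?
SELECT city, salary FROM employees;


Projecting columns: city, salary

6 rows:
Sydney, 30000
Berlin, 80000
Tokyo, 40000
Lima, 90000
Lima, 30000
Oslo, 90000


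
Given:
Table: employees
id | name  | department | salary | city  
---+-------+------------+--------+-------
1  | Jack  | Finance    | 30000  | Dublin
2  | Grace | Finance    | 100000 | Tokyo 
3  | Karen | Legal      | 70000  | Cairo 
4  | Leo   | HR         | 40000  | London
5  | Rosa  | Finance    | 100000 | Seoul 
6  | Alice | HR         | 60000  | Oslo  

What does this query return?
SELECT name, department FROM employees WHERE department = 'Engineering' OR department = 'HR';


Filtering: department = 'Engineering' OR 'HR'
Matching: 2 rows

2 rows:
Leo, HR
Alice, HR


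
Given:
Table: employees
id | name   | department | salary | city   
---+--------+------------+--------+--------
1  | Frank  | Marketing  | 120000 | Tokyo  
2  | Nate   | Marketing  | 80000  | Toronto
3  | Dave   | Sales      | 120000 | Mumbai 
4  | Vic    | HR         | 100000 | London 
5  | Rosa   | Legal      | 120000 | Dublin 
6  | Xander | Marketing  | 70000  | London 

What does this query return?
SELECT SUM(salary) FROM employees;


SUM(salary) = 120000 + 80000 + 120000 + 100000 + 120000 + 70000 = 610000

610000


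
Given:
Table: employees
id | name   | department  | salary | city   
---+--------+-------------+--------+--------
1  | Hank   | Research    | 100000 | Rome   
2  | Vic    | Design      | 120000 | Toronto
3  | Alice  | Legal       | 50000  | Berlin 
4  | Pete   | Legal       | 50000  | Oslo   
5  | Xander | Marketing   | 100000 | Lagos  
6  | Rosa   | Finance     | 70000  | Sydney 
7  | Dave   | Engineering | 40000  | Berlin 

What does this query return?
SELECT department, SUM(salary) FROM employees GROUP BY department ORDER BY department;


Summing salary within each department:
  Design: 120000 = 120000
  Engineering: 40000 = 40000
  Finance: 70000 = 70000
  Legal: 50000 + 50000 = 100000
  Marketing: 100000 = 100000
  Research: 100000 = 100000


6 groups:
Design, 120000
Engineering, 40000
Finance, 70000
Legal, 100000
Marketing, 100000
Research, 100000


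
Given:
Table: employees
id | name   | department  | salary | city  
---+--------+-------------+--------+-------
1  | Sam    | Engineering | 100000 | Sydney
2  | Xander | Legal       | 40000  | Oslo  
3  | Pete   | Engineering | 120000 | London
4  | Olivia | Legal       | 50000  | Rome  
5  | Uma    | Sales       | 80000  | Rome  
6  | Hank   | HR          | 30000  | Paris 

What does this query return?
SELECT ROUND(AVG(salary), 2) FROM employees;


SUM(salary) = 420000
COUNT = 6
ROUND(AVG, 2) = ROUND(420000 / 6, 2) = 70000.0

70000.0


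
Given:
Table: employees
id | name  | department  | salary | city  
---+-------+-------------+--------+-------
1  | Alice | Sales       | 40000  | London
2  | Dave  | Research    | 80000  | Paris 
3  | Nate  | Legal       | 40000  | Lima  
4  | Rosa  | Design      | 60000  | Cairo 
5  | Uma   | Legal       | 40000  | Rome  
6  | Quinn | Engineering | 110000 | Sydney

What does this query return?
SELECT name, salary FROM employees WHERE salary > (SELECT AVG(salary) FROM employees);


Subquery: AVG(salary) = 61666.67
Filtering: salary > 61666.67
  Dave (80000) -> MATCH
  Quinn (110000) -> MATCH


2 rows:
Dave, 80000
Quinn, 110000


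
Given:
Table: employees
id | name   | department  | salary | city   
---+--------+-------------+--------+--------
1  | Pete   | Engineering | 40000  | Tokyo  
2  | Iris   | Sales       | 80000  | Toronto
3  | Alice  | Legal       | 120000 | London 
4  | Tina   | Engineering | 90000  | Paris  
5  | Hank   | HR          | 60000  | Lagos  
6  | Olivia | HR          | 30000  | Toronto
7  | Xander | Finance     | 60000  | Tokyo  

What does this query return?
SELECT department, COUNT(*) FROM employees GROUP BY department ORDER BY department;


Assigning each row to its department group:
  Pete -> Engineering
  Iris -> Sales
  Alice -> Legal
  Tina -> Engineering
  Hank -> HR
  Olivia -> HR
  Xander -> Finance


5 groups:
Engineering, 2
Finance, 1
HR, 2
Legal, 1
Sales, 1


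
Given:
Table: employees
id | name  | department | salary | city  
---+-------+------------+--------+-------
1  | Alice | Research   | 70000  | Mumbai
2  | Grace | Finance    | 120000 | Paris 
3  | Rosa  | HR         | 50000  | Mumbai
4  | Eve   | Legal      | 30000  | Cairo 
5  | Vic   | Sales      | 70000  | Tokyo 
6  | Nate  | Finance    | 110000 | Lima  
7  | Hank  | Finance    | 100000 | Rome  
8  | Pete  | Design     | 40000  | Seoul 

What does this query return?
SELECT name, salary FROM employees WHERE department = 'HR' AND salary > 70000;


Filtering: department = 'HR' AND salary > 70000
Matching: 0 rows

Empty result set (0 rows)


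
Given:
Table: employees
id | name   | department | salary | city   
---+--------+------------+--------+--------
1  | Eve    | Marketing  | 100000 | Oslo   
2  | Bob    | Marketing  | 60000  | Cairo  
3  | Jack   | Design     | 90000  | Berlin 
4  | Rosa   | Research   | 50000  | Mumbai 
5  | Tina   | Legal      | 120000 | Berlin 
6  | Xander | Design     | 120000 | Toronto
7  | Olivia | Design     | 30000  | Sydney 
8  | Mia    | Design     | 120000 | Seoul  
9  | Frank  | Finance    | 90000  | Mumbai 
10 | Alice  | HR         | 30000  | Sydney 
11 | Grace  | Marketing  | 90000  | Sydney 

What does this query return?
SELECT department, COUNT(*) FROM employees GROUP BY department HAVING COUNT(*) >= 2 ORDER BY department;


Groups with count >= 2:
  Design: 4 -> PASS
  Marketing: 3 -> PASS
  Finance: 1 -> filtered out
  HR: 1 -> filtered out
  Legal: 1 -> filtered out
  Research: 1 -> filtered out


2 groups:
Design, 4
Marketing, 3


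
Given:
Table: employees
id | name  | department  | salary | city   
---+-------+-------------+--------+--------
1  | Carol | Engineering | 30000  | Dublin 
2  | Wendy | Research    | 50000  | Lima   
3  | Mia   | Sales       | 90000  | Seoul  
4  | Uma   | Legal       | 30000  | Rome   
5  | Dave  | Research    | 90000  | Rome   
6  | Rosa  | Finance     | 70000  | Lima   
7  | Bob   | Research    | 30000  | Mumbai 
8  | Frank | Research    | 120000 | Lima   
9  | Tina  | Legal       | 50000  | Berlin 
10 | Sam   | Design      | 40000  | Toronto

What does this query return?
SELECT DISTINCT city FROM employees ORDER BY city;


All 'city' values (row order): Dublin, Lima, Seoul, Rome, Rome, Lima, Mumbai, Lima, Berlin, Toronto
Removing duplicates leaves 7 unique value(s).

7 values:
Berlin
Dublin
Lima
Mumbai
Rome
Seoul
Toronto


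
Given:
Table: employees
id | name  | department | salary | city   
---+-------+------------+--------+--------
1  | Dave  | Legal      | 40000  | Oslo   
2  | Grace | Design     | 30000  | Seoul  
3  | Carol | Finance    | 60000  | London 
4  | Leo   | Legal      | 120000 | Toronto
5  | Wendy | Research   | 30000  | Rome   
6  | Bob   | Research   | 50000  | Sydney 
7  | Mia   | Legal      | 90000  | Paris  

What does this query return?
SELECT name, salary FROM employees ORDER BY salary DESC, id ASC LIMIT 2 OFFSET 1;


Sort by salary DESC (id ASC tiebreak), then skip 1 and take 2
Rows 2 through 3

2 rows:
Mia, 90000
Carol, 60000


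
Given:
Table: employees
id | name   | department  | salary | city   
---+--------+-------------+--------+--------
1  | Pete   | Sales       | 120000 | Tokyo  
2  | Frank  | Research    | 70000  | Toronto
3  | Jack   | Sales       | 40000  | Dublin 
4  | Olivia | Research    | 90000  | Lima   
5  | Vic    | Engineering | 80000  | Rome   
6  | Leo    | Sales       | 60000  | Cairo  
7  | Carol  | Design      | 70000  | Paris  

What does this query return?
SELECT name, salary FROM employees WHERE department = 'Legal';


Filtering: department = 'Legal'
Matching rows: 0

Empty result set (0 rows)


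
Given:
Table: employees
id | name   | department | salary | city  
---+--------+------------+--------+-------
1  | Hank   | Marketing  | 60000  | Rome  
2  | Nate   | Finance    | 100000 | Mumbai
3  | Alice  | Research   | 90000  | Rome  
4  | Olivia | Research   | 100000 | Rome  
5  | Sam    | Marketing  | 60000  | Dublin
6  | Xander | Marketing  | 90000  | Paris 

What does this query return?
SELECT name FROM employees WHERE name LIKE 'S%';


LIKE 'S%' matches names starting with 'S'
Matching: 1

1 rows:
Sam


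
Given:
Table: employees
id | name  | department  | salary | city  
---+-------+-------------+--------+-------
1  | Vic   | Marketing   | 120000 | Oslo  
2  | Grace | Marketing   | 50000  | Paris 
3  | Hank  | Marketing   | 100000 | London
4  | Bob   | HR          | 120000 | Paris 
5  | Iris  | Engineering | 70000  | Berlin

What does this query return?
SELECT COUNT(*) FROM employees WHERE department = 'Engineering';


Counting rows where department = 'Engineering'
  Iris -> MATCH


1


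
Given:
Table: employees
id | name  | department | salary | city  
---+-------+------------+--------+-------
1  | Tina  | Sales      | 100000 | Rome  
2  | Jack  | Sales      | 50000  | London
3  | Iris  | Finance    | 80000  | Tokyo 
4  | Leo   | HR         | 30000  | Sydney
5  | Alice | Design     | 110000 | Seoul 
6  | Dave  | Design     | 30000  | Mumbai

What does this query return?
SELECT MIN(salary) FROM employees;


Salaries: 100000, 50000, 80000, 30000, 110000, 30000
MIN = 30000

30000


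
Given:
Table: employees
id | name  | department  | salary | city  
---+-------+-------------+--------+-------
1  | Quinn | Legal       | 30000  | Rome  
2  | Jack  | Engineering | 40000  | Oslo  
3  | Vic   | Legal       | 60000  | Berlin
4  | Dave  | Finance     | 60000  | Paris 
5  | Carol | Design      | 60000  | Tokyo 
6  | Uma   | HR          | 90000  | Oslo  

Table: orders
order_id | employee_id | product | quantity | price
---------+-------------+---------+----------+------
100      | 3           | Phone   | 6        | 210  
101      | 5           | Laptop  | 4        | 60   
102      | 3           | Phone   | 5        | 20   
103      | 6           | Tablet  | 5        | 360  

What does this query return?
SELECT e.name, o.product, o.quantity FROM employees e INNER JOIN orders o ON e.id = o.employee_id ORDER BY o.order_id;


Joining employees.id = orders.employee_id:
  employee Vic (id=3) -> order Phone
  employee Carol (id=5) -> order Laptop
  employee Vic (id=3) -> order Phone
  employee Uma (id=6) -> order Tablet


4 rows:
Vic, Phone, 6
Carol, Laptop, 4
Vic, Phone, 5
Uma, Tablet, 5


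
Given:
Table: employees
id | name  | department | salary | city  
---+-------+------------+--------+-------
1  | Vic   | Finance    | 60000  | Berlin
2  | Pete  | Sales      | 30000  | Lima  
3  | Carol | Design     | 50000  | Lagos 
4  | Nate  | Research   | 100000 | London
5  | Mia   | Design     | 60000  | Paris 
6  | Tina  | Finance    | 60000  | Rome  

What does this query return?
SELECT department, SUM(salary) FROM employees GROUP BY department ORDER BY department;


Summing salary within each department:
  Design: 50000 + 60000 = 110000
  Finance: 60000 + 60000 = 120000
  Research: 100000 = 100000
  Sales: 30000 = 30000


4 groups:
Design, 110000
Finance, 120000
Research, 100000
Sales, 30000


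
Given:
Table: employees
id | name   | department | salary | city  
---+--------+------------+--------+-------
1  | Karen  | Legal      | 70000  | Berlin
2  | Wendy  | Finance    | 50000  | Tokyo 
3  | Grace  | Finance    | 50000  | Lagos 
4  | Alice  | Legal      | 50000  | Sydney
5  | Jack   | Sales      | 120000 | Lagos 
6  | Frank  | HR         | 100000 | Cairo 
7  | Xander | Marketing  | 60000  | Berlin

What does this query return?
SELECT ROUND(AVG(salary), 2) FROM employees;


SUM(salary) = 500000
COUNT = 7
ROUND(AVG, 2) = ROUND(500000 / 7, 2) = 71428.57

71428.57


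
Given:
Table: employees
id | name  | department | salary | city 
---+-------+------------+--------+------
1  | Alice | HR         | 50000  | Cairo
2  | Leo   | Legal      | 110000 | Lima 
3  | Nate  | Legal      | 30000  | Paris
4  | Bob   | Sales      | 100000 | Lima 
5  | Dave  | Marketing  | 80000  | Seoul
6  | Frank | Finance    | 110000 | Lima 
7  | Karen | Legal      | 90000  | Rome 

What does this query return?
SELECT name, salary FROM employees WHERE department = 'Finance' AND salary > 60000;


Filtering: department = 'Finance' AND salary > 60000
Matching: 1 rows

1 rows:
Frank, 110000


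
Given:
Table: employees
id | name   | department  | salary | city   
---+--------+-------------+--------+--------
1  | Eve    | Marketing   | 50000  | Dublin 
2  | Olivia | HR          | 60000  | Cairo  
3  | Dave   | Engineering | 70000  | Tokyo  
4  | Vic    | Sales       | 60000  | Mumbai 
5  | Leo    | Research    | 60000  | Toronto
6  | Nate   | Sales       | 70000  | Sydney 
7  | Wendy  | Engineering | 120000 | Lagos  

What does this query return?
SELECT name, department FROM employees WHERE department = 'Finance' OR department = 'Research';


Filtering: department = 'Finance' OR 'Research'
Matching: 1 rows

1 rows:
Leo, Research


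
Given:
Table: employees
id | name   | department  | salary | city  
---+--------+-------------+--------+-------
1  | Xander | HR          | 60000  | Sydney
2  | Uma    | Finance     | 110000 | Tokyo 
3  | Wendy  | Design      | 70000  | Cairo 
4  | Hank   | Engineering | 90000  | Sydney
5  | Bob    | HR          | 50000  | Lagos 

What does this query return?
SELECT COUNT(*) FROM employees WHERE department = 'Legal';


Counting rows where department = 'Legal'


0


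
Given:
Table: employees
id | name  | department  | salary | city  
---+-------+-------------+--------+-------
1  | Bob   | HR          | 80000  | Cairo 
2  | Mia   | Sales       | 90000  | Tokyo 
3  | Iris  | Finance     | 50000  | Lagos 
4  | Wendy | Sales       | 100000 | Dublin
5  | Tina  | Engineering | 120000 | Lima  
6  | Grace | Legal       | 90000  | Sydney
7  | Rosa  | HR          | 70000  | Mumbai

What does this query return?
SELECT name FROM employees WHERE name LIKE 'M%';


LIKE 'M%' matches names starting with 'M'
Matching: 1

1 rows:
Mia


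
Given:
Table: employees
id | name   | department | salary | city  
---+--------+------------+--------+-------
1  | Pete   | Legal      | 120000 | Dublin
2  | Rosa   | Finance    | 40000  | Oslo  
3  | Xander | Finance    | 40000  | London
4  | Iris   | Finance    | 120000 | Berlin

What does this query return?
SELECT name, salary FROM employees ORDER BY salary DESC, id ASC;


Sorting by salary DESC, then id ASC for ties

4 rows:
Pete, 120000
Iris, 120000
Rosa, 40000
Xander, 40000


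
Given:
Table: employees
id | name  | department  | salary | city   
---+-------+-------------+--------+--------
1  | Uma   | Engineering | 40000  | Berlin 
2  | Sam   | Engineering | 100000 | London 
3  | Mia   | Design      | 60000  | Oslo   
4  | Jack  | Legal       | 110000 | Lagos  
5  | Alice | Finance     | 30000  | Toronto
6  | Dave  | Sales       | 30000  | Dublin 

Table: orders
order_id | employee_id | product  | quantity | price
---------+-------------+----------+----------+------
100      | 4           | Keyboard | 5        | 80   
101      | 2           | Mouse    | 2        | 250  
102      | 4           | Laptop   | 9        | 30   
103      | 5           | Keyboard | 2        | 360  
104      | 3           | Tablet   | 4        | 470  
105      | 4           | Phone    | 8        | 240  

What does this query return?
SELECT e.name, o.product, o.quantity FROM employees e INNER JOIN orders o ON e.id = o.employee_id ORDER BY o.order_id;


Joining employees.id = orders.employee_id:
  employee Jack (id=4) -> order Keyboard
  employee Sam (id=2) -> order Mouse
  employee Jack (id=4) -> order Laptop
  employee Alice (id=5) -> order Keyboard
  employee Mia (id=3) -> order Tablet
  employee Jack (id=4) -> order Phone


6 rows:
Jack, Keyboard, 5
Sam, Mouse, 2
Jack, Laptop, 9
Alice, Keyboard, 2
Mia, Tablet, 4
Jack, Phone, 8


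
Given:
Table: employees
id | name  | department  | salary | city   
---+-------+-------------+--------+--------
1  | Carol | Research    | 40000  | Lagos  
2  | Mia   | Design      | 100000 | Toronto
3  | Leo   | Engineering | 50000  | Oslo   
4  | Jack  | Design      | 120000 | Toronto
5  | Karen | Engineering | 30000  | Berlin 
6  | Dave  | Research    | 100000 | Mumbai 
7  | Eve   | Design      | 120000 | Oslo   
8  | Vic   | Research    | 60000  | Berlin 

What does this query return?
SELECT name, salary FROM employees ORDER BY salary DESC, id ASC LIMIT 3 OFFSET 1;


Sort by salary DESC (id ASC tiebreak), then skip 1 and take 3
Rows 2 through 4

3 rows:
Eve, 120000
Mia, 100000
Dave, 100000


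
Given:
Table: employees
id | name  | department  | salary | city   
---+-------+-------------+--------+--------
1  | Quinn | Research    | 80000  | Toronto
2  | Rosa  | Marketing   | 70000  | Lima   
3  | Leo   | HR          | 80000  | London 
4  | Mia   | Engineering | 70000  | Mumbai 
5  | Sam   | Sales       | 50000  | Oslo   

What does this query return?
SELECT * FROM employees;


SELECT * returns all 5 rows with all columns

5 rows:
1, Quinn, Research, 80000, Toronto
2, Rosa, Marketing, 70000, Lima
3, Leo, HR, 80000, London
4, Mia, Engineering, 70000, Mumbai
5, Sam, Sales, 50000, Oslo


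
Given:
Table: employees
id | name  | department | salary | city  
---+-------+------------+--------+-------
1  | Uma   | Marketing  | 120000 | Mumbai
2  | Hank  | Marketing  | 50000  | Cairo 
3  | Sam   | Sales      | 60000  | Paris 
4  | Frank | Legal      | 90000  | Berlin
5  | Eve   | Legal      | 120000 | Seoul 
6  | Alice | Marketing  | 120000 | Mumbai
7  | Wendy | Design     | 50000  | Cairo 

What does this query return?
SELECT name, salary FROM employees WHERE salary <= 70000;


Filtering: salary <= 70000
Matching: 3 rows

3 rows:
Hank, 50000
Sam, 60000
Wendy, 50000


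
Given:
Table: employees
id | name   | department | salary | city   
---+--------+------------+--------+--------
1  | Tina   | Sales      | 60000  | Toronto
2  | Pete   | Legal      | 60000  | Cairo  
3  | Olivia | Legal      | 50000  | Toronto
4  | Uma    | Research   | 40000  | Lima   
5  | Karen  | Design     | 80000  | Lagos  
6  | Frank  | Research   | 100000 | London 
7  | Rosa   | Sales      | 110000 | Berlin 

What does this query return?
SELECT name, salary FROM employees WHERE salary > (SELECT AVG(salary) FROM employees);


Subquery: AVG(salary) = 71428.57
Filtering: salary > 71428.57
  Karen (80000) -> MATCH
  Frank (100000) -> MATCH
  Rosa (110000) -> MATCH


3 rows:
Karen, 80000
Frank, 100000
Rosa, 110000


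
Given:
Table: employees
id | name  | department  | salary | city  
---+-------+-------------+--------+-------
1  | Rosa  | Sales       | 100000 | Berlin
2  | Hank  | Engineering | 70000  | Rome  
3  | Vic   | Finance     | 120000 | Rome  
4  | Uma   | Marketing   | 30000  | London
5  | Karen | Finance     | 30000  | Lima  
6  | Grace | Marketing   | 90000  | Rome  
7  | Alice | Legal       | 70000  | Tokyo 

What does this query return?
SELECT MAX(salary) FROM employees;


Salaries: 100000, 70000, 120000, 30000, 30000, 90000, 70000
MAX = 120000

120000


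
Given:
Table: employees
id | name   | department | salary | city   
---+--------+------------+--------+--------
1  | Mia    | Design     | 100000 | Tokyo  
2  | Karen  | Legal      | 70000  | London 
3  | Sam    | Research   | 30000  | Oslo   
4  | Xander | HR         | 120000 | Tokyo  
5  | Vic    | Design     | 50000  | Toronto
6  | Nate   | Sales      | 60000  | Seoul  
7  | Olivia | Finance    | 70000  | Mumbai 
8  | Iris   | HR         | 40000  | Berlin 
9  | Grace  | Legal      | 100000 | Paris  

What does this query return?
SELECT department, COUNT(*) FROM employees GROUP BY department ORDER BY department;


Assigning each row to its department group:
  Mia -> Design
  Karen -> Legal
  Sam -> Research
  Xander -> HR
  Vic -> Design
  Nate -> Sales
  Olivia -> Finance
  Iris -> HR
  Grace -> Legal


6 groups:
Design, 2
Finance, 1
HR, 2
Legal, 2
Research, 1
Sales, 1


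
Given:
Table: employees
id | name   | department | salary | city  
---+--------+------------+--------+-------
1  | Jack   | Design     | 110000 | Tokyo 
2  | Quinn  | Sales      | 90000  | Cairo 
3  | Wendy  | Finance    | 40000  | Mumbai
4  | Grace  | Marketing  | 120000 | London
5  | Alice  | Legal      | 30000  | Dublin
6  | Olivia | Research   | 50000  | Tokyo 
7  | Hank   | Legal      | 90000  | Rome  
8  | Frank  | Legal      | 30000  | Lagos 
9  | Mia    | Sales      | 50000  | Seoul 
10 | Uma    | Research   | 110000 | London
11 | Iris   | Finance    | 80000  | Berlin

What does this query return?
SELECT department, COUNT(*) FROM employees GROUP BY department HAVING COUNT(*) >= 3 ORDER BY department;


Groups with count >= 3:
  Legal: 3 -> PASS
  Design: 1 -> filtered out
  Finance: 2 -> filtered out
  Marketing: 1 -> filtered out
  Research: 2 -> filtered out
  Sales: 2 -> filtered out


1 groups:
Legal, 3


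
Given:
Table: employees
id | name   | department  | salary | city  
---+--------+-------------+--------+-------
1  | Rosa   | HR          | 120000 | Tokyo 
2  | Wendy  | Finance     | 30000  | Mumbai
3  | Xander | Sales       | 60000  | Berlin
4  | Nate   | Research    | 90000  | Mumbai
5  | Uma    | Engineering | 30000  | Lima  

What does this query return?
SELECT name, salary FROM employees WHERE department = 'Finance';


Filtering: department = 'Finance'
Matching rows: 1

1 rows:
Wendy, 30000


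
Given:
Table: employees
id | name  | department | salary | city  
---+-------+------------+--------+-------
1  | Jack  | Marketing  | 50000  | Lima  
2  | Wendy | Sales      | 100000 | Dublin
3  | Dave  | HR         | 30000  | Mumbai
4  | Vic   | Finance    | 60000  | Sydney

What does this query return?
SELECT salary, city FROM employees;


Projecting columns: salary, city

4 rows:
50000, Lima
100000, Dublin
30000, Mumbai
60000, Sydney


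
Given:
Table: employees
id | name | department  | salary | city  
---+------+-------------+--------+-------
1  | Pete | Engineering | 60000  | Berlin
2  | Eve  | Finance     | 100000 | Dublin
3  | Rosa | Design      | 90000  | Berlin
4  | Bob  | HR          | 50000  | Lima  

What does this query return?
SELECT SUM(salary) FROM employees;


SUM(salary) = 60000 + 100000 + 90000 + 50000 = 300000

300000


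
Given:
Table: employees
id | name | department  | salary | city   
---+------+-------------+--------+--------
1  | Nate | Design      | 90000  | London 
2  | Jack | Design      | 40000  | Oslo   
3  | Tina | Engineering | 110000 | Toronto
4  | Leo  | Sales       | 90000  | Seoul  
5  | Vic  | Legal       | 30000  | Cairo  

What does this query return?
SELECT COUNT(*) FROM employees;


COUNT(*) counts all rows

5


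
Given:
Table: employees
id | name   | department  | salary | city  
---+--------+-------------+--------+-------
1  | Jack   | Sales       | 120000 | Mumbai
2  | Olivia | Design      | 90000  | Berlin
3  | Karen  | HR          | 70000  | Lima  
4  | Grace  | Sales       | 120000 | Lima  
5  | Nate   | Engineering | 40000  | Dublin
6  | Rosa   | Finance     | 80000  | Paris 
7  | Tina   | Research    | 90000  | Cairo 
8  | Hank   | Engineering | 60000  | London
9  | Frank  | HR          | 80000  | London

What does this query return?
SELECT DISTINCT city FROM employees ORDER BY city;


All 'city' values (row order): Mumbai, Berlin, Lima, Lima, Dublin, Paris, Cairo, London, London
Removing duplicates leaves 7 unique value(s).

7 values:
Berlin
Cairo
Dublin
Lima
London
Mumbai
Paris


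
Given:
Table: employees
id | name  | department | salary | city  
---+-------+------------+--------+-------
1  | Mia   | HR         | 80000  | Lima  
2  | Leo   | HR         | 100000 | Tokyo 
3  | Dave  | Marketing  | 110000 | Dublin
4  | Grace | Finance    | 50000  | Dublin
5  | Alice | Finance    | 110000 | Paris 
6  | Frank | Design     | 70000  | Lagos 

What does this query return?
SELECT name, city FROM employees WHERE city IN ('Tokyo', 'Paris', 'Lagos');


Filtering: city IN ('Tokyo', 'Paris', 'Lagos')
Matching: 3 rows

3 rows:
Leo, Tokyo
Alice, Paris
Frank, Lagos


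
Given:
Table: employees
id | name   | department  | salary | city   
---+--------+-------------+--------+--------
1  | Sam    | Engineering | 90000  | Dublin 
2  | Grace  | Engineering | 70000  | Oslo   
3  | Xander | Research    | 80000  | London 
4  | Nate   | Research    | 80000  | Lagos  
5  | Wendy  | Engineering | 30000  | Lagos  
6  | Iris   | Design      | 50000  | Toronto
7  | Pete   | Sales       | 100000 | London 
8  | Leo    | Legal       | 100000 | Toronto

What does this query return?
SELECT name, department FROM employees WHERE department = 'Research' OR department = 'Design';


Filtering: department = 'Research' OR 'Design'
Matching: 3 rows

3 rows:
Xander, Research
Nate, Research
Iris, Design


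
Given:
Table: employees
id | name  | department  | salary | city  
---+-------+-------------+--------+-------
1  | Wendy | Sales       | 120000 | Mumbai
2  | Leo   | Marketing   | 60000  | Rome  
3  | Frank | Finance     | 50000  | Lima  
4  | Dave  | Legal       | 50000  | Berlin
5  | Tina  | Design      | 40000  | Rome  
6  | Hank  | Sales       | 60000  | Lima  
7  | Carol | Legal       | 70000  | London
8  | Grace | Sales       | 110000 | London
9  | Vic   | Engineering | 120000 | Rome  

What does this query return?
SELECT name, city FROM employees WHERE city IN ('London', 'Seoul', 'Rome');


Filtering: city IN ('London', 'Seoul', 'Rome')
Matching: 5 rows

5 rows:
Leo, Rome
Tina, Rome
Carol, London
Grace, London
Vic, Rome


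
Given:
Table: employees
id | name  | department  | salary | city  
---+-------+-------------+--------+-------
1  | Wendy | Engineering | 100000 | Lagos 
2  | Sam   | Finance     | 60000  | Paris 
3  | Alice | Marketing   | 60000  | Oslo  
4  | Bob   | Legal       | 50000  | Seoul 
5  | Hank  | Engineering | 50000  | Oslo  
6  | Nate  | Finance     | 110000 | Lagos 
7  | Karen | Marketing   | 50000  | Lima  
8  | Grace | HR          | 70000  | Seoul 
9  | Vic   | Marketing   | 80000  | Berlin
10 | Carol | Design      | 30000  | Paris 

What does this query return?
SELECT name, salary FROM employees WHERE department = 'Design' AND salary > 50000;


Filtering: department = 'Design' AND salary > 50000
Matching: 0 rows

Empty result set (0 rows)


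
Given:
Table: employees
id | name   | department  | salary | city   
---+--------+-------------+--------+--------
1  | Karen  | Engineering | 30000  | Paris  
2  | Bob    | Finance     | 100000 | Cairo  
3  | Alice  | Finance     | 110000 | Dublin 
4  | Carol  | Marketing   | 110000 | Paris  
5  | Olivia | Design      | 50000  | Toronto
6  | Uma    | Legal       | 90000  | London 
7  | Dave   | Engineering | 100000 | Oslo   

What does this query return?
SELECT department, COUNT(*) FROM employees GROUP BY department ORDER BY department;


Assigning each row to its department group:
  Karen -> Engineering
  Bob -> Finance
  Alice -> Finance
  Carol -> Marketing
  Olivia -> Design
  Uma -> Legal
  Dave -> Engineering


5 groups:
Design, 1
Engineering, 2
Finance, 2
Legal, 1
Marketing, 1


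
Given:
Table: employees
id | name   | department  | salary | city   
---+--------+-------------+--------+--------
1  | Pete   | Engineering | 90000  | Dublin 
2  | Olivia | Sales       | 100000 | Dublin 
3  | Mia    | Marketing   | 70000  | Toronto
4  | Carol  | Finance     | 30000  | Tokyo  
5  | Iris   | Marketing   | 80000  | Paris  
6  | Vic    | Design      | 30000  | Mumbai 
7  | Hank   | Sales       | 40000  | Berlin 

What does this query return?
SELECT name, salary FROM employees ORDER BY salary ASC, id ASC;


Sorting by salary ASC, then id ASC for ties

7 rows:
Carol, 30000
Vic, 30000
Hank, 40000
Mia, 70000
Iris, 80000
Pete, 90000
Olivia, 100000


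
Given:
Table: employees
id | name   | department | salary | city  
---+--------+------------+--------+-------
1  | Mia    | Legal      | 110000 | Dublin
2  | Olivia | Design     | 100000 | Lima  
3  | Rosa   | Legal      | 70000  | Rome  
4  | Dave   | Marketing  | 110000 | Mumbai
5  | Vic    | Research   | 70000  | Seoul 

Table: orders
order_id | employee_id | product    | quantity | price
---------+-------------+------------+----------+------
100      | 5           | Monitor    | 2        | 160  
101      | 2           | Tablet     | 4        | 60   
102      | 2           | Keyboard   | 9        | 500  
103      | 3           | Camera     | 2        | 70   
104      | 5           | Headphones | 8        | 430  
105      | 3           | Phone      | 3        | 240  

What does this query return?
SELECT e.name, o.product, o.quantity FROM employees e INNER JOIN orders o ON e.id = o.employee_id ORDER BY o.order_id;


Joining employees.id = orders.employee_id:
  employee Vic (id=5) -> order Monitor
  employee Olivia (id=2) -> order Tablet
  employee Olivia (id=2) -> order Keyboard
  employee Rosa (id=3) -> order Camera
  employee Vic (id=5) -> order Headphones
  employee Rosa (id=3) -> order Phone


6 rows:
Vic, Monitor, 2
Olivia, Tablet, 4
Olivia, Keyboard, 9
Rosa, Camera, 2
Vic, Headphones, 8
Rosa, Phone, 3


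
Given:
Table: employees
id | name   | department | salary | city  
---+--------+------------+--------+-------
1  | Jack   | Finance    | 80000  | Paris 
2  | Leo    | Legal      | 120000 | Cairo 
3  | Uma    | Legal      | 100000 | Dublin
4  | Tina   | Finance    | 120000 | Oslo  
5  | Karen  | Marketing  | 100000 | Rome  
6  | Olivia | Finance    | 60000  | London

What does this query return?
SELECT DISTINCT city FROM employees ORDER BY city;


All 'city' values (row order): Paris, Cairo, Dublin, Oslo, Rome, London
Removing duplicates leaves 6 unique value(s).

6 values:
Cairo
Dublin
London
Oslo
Paris
Rome


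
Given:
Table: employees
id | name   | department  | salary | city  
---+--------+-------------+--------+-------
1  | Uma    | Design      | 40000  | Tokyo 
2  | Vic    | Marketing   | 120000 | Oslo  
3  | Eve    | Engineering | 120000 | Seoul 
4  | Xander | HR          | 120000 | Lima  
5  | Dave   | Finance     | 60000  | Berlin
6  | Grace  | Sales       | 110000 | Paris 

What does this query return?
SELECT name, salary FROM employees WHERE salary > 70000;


Filtering: salary > 70000
Matching: 4 rows

4 rows:
Vic, 120000
Eve, 120000
Xander, 120000
Grace, 110000


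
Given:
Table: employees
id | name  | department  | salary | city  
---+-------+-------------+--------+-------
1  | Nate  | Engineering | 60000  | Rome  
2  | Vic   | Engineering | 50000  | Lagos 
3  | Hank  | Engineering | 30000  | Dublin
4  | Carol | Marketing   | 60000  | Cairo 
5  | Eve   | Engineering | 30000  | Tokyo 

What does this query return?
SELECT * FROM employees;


SELECT * returns all 5 rows with all columns

5 rows:
1, Nate, Engineering, 60000, Rome
2, Vic, Engineering, 50000, Lagos
3, Hank, Engineering, 30000, Dublin
4, Carol, Marketing, 60000, Cairo
5, Eve, Engineering, 30000, Tokyo
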